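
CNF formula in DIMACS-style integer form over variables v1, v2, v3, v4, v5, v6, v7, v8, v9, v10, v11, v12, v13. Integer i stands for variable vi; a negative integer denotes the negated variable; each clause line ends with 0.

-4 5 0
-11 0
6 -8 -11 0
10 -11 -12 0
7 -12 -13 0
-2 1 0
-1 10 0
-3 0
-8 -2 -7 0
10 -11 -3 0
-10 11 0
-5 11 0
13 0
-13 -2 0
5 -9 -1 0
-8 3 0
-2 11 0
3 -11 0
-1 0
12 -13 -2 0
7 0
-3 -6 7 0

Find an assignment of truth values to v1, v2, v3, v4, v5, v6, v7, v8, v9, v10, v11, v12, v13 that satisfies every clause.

v1 = F, v2 = F, v3 = F, v4 = F, v5 = F, v6 = F, v7 = T, v8 = F, v9 = T, v10 = F, v11 = F, v12 = T, v13 = T

(NOT v11) is a unit clause, so v11 = False.
The clause (NOT v3) is unit: v3 must be False.
Unit propagation: (NOT v10) forces v10 = False.
(NOT v1) is a unit clause, so v1 = False.
Unit propagation: (NOT v2) forces v2 = False.
Unit propagation: (NOT v5) forces v5 = False.
(NOT v4) is a unit clause, so v4 = False.
(v13) is a unit clause, so v13 = True.
(NOT v8) is a unit clause, so v8 = False.
The clause (v7) is unit: v7 must be True.
v6, v9, v12 are now unconstrained; take v6 = False, v9 = True, v12 = True.
Every clause has at least one true literal under this assignment.
Check each clause:
  1. (NOT v4 OR v5) — NOT v4 is true.
  2. (NOT v11) — NOT v11 is true.
  3. (NOT v8 OR v6 OR NOT v11) — NOT v8 is true.
  4. (NOT v12 OR NOT v11 OR v10) — NOT v11 is true.
  5. (v7 OR NOT v13 OR NOT v12) — v7 is true.
  6. (NOT v2 OR v1) — NOT v2 is true.
  7. (v10 OR NOT v1) — NOT v1 is true.
  8. (NOT v3) — NOT v3 is true.
  9. (NOT v8 OR NOT v2 OR NOT v7) — NOT v8 is true.
  10. (NOT v11 OR NOT v3 OR v10) — NOT v11 is true.
  11. (NOT v10 OR v11) — NOT v10 is true.
  12. (v11 OR NOT v5) — NOT v5 is true.
  13. (v13) — v13 is true.
  14. (NOT v13 OR NOT v2) — NOT v2 is true.
  15. (v5 OR NOT v1 OR NOT v9) — NOT v1 is true.
  16. (v3 OR NOT v8) — NOT v8 is true.
  17. (NOT v2 OR v11) — NOT v2 is true.
  18. (v3 OR NOT v11) — NOT v11 is true.
  19. (NOT v1) — NOT v1 is true.
  20. (v12 OR NOT v13 OR NOT v2) — v12 is true.
  21. (v7) — v7 is true.
  22. (NOT v3 OR v7 OR NOT v6) — NOT v6 is true.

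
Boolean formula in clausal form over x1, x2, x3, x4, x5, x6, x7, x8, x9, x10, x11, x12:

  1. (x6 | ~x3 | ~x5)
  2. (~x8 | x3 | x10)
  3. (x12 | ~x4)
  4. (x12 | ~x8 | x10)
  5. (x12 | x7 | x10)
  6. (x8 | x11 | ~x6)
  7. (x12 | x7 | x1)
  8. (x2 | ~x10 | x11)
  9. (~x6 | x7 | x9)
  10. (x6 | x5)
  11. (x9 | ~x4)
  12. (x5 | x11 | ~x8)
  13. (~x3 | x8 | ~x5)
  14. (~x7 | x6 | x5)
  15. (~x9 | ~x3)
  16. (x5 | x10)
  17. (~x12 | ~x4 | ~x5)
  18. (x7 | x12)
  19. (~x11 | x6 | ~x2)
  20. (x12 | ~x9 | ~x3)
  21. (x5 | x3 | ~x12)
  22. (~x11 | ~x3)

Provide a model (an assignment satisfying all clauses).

Pure literal: x4 appears only negated; assign x4 = False.
Set x1 = False and propagate.
Set x2 = True and propagate.
Branch on x3: take x3 = False.
For the remaining variables, x5 = False, x6 = True, x7 = True, x8 = False, x9 = False, x10 = True, x11 = True, x12 = False works.

x1=False, x2=True, x3=False, x4=False, x5=False, x6=True, x7=True, x8=False, x9=False, x10=True, x11=True, x12=False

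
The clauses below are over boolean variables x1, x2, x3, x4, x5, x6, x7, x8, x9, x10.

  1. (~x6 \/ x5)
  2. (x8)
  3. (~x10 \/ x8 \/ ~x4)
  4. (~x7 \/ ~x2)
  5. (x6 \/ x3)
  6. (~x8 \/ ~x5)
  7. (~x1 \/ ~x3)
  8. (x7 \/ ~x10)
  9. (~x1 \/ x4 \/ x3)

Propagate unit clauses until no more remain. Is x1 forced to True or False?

False

(x8) is a unit clause: x8 = True.
In (~x8 \/ ~x5), ~x8 is now false; ~x5 must hold, so x5 = False.
(~x6 \/ x5): since x5 = False, the clause reduces to (~x6). x6 = False.
From (x3 \/ x6) and x6 = False: x3 = True.
(~x1 \/ ~x3): since x3 = True, the clause reduces to (~x1). x1 = False.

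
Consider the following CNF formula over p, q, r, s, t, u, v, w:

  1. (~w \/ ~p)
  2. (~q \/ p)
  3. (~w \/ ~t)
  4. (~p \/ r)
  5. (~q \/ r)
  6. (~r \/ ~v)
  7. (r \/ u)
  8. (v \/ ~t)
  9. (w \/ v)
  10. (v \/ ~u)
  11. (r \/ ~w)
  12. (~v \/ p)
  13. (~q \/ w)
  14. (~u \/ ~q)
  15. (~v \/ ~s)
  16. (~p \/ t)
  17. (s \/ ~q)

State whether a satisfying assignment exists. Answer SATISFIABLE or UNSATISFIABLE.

q occurs only negated in the remaining clauses — set q = False.
Set p = False and propagate.
  then v is forced to False.
  then t is forced to False.
  then w is forced to True.
  then u is forced to False.
  then r is forced to True.
s is now unconstrained; take s = True.
So p = False, q = False, r = True, s = True, t = False, u = False, v = False, w = True is a satisfying assignment.

SATISFIABLE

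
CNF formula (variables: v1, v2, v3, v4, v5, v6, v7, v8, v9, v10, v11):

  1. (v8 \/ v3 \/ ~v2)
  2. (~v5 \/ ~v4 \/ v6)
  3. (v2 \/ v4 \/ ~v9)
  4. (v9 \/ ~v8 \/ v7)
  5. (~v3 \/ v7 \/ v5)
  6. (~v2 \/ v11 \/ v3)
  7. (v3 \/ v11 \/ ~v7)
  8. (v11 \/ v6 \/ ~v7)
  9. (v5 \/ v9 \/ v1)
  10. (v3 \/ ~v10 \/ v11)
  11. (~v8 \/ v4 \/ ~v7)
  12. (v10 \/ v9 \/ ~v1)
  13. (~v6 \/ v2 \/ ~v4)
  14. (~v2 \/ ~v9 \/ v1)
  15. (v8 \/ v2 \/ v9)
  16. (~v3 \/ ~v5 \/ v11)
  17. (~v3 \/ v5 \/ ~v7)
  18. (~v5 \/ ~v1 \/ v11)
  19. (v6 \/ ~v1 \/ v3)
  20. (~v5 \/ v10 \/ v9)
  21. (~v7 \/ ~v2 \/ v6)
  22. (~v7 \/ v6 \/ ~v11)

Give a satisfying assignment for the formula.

v1=T, v2=T, v3=T, v4=T, v5=T, v6=T, v7=T, v8=F, v9=T, v10=T, v11=T

Try v1 = True.
The remaining clauses are satisfied by v2 = True, v3 = True, v4 = True, v5 = True, v6 = True, v7 = True, v8 = False, v9 = True, v10 = True, v11 = True.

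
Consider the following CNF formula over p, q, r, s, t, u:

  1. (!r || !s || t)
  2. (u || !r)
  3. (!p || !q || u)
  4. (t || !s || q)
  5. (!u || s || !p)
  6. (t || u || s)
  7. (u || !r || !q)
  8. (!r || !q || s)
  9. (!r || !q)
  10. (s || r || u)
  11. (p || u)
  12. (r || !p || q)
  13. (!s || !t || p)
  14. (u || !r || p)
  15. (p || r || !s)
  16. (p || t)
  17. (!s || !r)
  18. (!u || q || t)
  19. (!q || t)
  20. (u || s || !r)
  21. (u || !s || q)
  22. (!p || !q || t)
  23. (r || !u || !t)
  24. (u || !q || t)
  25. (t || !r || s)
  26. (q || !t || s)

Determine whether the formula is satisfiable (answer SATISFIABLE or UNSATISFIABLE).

UNSATISFIABLE

r = True:
  propagation gives u=True, q=False, s=False, p=False; an empty clause results — contradiction.
r = False:
  t = True:
    propagation gives u=False, s=True, p=True, q=False; an empty clause results — contradiction.
  t = False:
    propagation gives p=True, q=True; an empty clause results — contradiction.
Every branch closes, so no satisfying assignment exists.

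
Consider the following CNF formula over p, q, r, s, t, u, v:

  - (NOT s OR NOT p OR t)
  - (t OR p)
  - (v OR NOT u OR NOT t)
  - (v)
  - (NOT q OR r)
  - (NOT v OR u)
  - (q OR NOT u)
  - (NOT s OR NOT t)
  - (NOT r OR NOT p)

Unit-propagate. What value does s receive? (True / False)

False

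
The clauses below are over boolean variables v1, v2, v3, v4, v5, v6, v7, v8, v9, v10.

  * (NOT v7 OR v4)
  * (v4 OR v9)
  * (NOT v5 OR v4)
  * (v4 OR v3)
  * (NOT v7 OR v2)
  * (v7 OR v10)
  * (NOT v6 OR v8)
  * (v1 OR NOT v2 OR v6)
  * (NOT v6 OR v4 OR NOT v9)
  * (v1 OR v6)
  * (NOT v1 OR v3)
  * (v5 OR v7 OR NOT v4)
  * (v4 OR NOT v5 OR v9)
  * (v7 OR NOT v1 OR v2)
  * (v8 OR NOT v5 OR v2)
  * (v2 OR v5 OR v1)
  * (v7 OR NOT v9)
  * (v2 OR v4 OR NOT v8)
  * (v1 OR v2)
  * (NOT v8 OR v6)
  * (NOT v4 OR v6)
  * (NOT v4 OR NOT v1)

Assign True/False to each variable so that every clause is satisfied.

v1=F  v2=T  v3=T  v4=T  v5=F  v6=T  v7=T  v8=T  v9=T  v10=T

Check each clause:
  1. (v4 OR NOT v7) — v4 is true.
  2. (v4 OR v9) — v9 is true.
  3. (v4 OR NOT v5) — NOT v5 is true.
  4. (v3 OR v4) — v3 is true.
  5. (NOT v7 OR v2) — v2 is true.
  6. (v10 OR v7) — v10 is true.
  7. (NOT v6 OR v8) — v8 is true.
  8. (NOT v2 OR v1 OR v6) — v6 is true.
  9. (v4 OR NOT v6 OR NOT v9) — v4 is true.
  10. (v6 OR v1) — v6 is true.
  11. (NOT v1 OR v3) — v3 is true.
  12. (v5 OR v7 OR NOT v4) — v7 is true.
  13. (v4 OR v9 OR NOT v5) — v9 is true.
  14. (v2 OR v7 OR NOT v1) — v2 is true.
  15. (v2 OR v8 OR NOT v5) — v8 is true.
  16. (v2 OR v5 OR v1) — v2 is true.
  17. (v7 OR NOT v9) — v7 is true.
  18. (v4 OR v2 OR NOT v8) — v2 is true.
  19. (v1 OR v2) — v2 is true.
  20. (v6 OR NOT v8) — v6 is true.
  21. (v6 OR NOT v4) — v6 is true.
  22. (NOT v1 OR NOT v4) — NOT v1 is true.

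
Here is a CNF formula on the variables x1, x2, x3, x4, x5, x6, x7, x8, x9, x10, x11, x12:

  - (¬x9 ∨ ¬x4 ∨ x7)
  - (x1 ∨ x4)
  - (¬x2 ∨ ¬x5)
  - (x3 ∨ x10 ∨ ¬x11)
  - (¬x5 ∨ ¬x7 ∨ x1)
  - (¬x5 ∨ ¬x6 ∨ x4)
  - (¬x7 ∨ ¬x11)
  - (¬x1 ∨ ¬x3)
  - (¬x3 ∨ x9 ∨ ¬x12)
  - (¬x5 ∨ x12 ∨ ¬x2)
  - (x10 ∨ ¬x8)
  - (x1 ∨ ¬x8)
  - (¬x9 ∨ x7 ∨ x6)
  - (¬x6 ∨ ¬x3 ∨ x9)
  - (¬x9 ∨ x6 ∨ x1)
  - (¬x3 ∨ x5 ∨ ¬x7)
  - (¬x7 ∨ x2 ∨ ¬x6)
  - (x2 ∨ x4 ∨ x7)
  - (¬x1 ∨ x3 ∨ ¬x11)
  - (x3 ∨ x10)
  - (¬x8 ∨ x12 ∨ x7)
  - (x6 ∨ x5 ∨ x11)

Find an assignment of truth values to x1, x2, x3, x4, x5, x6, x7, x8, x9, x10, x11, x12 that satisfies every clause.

x8 occurs only negated in the remaining clauses — set x8 = False.
Pure literal: x10 appears only positively; assign x10 = True.
Set x1 = True and propagate.
  then x3 is forced to False.
  then x11 is forced to False.
Set x2 = True and propagate.
  then x5 is forced to False.
  then x6 is forced to True.
The remaining clauses are satisfied by x4 = False, x7 = True, x9 = False, x12 = True.

x1=True, x2=True, x3=False, x4=False, x5=False, x6=True, x7=True, x8=False, x9=False, x10=True, x11=False, x12=True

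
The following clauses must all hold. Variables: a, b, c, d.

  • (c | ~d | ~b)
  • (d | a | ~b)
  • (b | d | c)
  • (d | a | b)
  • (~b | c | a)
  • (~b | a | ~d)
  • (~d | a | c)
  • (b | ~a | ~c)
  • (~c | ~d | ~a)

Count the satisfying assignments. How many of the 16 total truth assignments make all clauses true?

The models are:
  a=0 b=0 c=1 d=1
  a=1 b=0 c=0 d=1
  a=1 b=1 c=0 d=0
  a=1 b=1 c=1 d=0
That's 4 in total.

4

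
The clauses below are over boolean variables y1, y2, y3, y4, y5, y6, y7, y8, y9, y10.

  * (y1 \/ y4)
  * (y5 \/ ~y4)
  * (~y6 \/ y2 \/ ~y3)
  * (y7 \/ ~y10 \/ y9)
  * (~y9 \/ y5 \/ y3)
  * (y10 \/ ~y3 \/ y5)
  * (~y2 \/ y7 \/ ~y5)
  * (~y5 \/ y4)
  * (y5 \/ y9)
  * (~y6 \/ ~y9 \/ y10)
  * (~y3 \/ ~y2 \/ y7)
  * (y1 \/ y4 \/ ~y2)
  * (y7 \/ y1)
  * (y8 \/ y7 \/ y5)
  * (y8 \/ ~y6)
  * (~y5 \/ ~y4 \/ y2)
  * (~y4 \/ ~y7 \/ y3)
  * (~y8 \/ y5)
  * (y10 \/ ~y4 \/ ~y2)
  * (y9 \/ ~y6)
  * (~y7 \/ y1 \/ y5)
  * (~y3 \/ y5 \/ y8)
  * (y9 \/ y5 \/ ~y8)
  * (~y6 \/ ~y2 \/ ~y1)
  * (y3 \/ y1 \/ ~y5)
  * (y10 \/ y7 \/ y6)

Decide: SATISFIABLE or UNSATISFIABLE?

SATISFIABLE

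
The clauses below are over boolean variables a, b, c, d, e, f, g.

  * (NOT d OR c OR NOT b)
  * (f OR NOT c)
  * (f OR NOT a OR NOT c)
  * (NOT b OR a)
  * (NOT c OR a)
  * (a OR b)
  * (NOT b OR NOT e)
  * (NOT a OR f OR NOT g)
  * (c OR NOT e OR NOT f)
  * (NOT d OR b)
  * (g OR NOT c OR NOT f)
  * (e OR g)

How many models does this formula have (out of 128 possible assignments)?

Satisfying assignments:
  a=T b=F c=F d=F e=F f=T g=T
  a=T b=F c=F d=F e=T f=F g=F
  a=T b=F c=T d=F e=F f=T g=T
  a=T b=F c=T d=F e=T f=T g=T
  a=T b=T c=F d=F e=F f=T g=T
  a=T b=T c=T d=F e=F f=T g=T
  a=T b=T c=T d=T e=F f=T g=T
Count: 7.

7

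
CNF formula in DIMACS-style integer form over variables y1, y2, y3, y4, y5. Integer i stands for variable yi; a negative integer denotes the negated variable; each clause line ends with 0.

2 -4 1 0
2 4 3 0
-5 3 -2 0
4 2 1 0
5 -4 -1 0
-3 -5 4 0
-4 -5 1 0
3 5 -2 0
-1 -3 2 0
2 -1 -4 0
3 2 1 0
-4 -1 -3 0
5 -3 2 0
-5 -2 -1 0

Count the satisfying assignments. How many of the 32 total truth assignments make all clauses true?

The models are:
  y1=F y2=T y3=T y4=F y5=F
  y1=F y2=T y3=T y4=T y5=F
  y1=T y2=T y3=T y4=F y5=F
That's 3 in total.

3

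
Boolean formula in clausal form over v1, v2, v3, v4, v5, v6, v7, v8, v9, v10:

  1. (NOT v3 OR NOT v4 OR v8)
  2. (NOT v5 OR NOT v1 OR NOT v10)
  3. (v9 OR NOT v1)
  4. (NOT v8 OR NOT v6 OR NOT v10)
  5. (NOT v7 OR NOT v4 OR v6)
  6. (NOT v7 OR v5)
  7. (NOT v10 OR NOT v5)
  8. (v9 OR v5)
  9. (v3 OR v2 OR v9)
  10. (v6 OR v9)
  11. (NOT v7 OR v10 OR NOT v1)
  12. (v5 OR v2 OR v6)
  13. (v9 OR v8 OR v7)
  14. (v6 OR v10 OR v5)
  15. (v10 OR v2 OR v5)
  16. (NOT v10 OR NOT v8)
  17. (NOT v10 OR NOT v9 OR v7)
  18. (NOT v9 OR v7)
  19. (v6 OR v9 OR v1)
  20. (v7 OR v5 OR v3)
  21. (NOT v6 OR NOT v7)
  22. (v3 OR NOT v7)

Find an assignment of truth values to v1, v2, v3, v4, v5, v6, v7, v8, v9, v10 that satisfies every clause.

v1=F, v2=T, v3=T, v4=F, v5=T, v6=F, v7=T, v8=T, v9=T, v10=F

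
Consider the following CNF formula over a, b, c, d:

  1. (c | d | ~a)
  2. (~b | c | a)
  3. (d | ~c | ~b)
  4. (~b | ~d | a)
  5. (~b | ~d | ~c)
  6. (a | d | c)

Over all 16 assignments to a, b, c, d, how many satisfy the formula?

7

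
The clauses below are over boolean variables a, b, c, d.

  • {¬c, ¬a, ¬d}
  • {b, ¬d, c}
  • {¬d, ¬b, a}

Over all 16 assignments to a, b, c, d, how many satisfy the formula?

10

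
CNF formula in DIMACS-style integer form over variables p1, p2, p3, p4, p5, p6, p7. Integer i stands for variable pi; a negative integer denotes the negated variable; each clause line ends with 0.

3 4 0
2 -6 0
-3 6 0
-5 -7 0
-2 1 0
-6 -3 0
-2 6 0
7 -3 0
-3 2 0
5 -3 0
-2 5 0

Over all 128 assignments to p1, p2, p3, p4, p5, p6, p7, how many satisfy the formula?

7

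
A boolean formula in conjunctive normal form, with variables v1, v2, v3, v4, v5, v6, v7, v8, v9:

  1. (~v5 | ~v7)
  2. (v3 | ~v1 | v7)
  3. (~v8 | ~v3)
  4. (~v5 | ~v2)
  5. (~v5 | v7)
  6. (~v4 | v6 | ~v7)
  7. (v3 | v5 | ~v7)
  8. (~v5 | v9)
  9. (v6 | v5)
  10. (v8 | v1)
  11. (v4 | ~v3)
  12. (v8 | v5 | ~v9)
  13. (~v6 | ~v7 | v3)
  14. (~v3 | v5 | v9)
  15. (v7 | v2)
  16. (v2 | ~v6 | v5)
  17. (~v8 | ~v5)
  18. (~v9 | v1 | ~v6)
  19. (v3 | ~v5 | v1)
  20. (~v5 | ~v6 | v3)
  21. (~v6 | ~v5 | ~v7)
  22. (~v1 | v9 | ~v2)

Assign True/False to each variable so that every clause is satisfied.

v1=False, v2=True, v3=False, v4=True, v5=False, v6=True, v7=False, v8=True, v9=False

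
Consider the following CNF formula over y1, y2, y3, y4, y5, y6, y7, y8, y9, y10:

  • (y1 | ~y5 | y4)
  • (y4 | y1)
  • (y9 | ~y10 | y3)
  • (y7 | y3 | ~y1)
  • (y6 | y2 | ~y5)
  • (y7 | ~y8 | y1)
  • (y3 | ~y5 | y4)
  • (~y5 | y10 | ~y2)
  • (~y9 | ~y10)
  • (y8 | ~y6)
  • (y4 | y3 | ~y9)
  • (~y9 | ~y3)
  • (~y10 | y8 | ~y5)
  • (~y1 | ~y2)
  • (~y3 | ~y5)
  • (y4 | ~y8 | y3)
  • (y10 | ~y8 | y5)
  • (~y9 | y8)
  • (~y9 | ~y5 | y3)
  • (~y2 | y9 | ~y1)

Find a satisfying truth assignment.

Pure literal: y4 appears only positively; assign y4 = True.
Set y1 = True and propagate.
  then y2 is forced to False.
Set y3 = True and propagate.
  then y9 is forced to False.
  then y5 is forced to False.
The remaining clauses are satisfied by y6 = False, y7 = False, y8 = False, y10 = True.

y1=T, y2=F, y3=T, y4=T, y5=F, y6=F, y7=F, y8=F, y9=F, y10=T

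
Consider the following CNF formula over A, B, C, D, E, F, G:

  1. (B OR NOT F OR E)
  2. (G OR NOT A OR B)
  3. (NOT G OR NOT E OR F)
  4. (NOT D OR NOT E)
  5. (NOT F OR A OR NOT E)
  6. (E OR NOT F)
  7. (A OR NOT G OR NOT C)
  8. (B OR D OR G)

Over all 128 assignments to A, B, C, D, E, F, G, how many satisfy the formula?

32

Case analysis on E and F:
  E=T, F=T: C free; 3 ways for (A,B,D,G) × 2^1 = 6.
  E=T, F=F: remaining (A,B,C,D,G) ∈ {(F,T,F,F,F); (F,T,T,F,F); (T,T,F,F,F); (T,T,T,F,F)} — 4.
  E=F, F=T: a clause becomes empty — 0.
  E=F, F=F: 22 of the 32 assignments to (A,B,C,D,G) work.
Total: 6 + 4 + 0 + 22 = 32.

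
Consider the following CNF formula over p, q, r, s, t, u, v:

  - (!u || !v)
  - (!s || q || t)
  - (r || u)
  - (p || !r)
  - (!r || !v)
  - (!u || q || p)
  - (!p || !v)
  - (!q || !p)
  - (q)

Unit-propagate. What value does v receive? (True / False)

False

(q) is a unit clause: q = True.
(!q || !p) with q = True leaves only !p, so p = False.
From (!r || p) and p = False: r = False.
(r || u): since r = False, the clause reduces to (u). u = True.
In (!u || !v), !u is now false; !v must hold, so v = False.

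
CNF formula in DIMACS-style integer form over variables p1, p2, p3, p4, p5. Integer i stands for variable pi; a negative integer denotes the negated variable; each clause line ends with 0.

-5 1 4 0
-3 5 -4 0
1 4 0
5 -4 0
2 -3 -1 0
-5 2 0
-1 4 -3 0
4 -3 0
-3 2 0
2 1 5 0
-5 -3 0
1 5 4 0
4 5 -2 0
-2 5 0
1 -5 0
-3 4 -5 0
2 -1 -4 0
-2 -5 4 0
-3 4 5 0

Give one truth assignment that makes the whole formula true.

p1=True, p2=True, p3=False, p4=True, p5=True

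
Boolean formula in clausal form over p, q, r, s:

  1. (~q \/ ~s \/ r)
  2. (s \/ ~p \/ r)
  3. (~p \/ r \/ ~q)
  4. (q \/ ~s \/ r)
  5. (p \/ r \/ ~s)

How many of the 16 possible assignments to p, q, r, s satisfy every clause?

Case analysis on r and s:
  r=1, s=1: remaining (p,q) ∈ {(0,0); (0,1); (1,0); (1,1)} — 4.
  r=1, s=0: remaining (p,q) ∈ {(0,0); (0,1); (1,0); (1,1)} — 4.
  r=0, s=1: a clause becomes empty — 0.
  r=0, s=0: remaining (p,q) ∈ {(0,0); (0,1)} — 2.
Total: 4 + 4 + 0 + 2 = 10.

10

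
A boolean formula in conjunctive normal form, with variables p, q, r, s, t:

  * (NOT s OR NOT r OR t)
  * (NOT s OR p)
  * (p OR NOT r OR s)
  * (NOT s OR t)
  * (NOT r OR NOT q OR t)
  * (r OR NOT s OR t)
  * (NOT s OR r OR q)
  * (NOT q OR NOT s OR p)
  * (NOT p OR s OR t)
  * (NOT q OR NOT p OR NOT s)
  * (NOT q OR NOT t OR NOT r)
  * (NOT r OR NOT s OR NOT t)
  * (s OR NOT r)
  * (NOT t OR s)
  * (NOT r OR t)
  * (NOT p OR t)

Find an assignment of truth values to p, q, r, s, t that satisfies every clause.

p=F, q=T, r=F, s=F, t=F

Set p = False and propagate.
  then s is forced to False.
  then r is forced to False.
  then t is forced to False.
q is now unconstrained; take q = True.
Check each clause:
  1. (NOT r OR NOT s OR t) — NOT r is true.
  2. (p OR NOT s) — NOT s is true.
  3. (p OR s OR NOT r) — NOT r is true.
  4. (NOT s OR t) — NOT s is true.
  5. (t OR NOT q OR NOT r) — NOT r is true.
  6. (t OR r OR NOT s) — NOT s is true.
  7. (r OR NOT s OR q) — q is true.
  8. (NOT q OR NOT s OR p) — NOT s is true.
  9. (NOT p OR t OR s) — NOT p is true.
  10. (NOT s OR NOT p OR NOT q) — NOT s is true.
  11. (NOT t OR NOT q OR NOT r) — NOT t is true.
  12. (NOT t OR NOT s OR NOT r) — NOT t is true.
  13. (NOT r OR s) — NOT r is true.
  14. (s OR NOT t) — NOT t is true.
  15. (t OR NOT r) — NOT r is true.
  16. (t OR NOT p) — NOT p is true.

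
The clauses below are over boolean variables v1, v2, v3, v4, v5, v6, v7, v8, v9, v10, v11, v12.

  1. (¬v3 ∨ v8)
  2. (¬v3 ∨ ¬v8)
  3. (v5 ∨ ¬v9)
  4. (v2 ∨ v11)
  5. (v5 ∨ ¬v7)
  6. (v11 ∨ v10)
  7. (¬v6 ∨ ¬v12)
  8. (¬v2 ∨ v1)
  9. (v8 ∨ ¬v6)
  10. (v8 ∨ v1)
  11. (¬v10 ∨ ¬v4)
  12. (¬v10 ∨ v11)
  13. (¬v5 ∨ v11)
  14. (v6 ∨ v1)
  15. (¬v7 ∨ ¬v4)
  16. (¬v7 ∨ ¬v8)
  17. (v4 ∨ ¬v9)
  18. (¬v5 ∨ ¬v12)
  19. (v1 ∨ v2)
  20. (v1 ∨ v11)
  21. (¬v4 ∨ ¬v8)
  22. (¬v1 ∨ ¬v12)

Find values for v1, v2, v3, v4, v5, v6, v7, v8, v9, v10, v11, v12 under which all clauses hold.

v1=1, v2=1, v3=0, v4=0, v5=1, v6=0, v7=0, v8=0, v9=0, v10=1, v11=1, v12=0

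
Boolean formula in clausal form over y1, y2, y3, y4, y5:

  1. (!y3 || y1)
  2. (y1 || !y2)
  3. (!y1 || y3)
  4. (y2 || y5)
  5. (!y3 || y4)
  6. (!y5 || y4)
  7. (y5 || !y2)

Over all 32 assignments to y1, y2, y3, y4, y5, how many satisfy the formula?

The models are:
  y1=F y2=F y3=F y4=T y5=T
  y1=T y2=F y3=T y4=T y5=T
  y1=T y2=T y3=T y4=T y5=T
That's 3 in total.

3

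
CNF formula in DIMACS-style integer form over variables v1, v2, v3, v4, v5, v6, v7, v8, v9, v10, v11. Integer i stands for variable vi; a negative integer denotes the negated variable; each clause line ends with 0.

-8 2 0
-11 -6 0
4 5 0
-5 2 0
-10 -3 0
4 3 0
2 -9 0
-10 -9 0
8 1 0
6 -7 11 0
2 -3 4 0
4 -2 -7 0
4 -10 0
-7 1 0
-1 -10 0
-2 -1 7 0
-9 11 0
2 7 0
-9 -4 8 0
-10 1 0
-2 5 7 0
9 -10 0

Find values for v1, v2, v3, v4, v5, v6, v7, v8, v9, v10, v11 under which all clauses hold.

v10 occurs only negated in the remaining clauses — set v10 = False.
Branch on v1: take v1 = False.
  then v8 is forced to True.
  then v2 is forced to True.
  then v7 is forced to False.
  then v5 is forced to True.
Set v3 = False and propagate.
  then v4 is forced to True.
Branch on v6: take v6 = False.
For the remaining variables, v9 = True, v11 = True works.

v1 = F  v2 = T  v3 = F  v4 = T  v5 = T  v6 = F  v7 = F  v8 = T  v9 = T  v10 = F  v11 = T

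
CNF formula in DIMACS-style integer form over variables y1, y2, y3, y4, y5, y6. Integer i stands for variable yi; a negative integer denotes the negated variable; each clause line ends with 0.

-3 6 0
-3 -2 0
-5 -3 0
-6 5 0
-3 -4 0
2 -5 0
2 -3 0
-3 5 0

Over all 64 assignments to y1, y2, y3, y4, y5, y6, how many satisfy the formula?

Split on y3, then y5.
  y3=T, y5=T: a clause becomes empty — 0.
  y3=T, y5=F: a clause becomes empty — 0.
  y3=F, y5=T: forces y2=T; y1, y4, y6 free → 2^3 = 8.
  y3=F, y5=F: forces y6=F; y1, y2, y4 free → 2^3 = 8.
Total: 0 + 0 + 8 + 8 = 16.

16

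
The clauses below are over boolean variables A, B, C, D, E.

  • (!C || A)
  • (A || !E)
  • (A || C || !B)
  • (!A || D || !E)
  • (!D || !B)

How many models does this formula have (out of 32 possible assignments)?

Split on A, then B.
  A=T, B=T: remaining (C,D,E) ∈ {(F,F,F); (T,F,F)} — 2.
  A=T, B=F: C free; 3 ways for (D,E) × 2^1 = 6.
  A=F, B=T: a clause becomes empty — 0.
  A=F, B=F: remaining (C,D,E) ∈ {(F,F,F); (F,T,F)} — 2.
Total: 2 + 6 + 0 + 2 = 10.

10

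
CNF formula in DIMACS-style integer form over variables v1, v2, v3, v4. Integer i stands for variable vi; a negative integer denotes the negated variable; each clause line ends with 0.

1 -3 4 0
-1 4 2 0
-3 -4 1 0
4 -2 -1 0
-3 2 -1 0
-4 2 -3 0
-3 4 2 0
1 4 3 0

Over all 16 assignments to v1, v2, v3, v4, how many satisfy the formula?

The models are:
  v1=F v2=F v3=F v4=T
  v1=F v2=T v3=F v4=T
  v1=T v2=F v3=F v4=T
  v1=T v2=T v3=F v4=T
  v1=T v2=T v3=T v4=T
Count: 5.

5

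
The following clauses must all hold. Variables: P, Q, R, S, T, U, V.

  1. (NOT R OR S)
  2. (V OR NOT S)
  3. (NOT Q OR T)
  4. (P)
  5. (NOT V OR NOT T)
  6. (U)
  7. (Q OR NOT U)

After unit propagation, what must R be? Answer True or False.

False

Unit clause (P) sets P = True.
(U) is a unit clause: U = True.
In (Q OR NOT U), NOT U is now false; Q must hold, so Q = True.
(T OR NOT Q): since Q = True, the clause reduces to (T). T = True.
(NOT T OR NOT V): since T = True, the clause reduces to (NOT V). V = False.
(V OR NOT S): since V = False, the clause reduces to (NOT S). S = False.
(S OR NOT R): since S = False, the clause reduces to (NOT R). R = False.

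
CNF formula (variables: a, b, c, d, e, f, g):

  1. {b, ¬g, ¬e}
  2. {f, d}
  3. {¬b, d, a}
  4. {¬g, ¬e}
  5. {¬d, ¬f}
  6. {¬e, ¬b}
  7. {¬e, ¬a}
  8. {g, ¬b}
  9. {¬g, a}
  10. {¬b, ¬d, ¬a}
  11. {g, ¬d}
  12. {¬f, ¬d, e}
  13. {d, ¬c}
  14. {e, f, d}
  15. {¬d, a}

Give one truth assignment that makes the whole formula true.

a=T  b=F  c=F  d=T  e=F  f=F  g=T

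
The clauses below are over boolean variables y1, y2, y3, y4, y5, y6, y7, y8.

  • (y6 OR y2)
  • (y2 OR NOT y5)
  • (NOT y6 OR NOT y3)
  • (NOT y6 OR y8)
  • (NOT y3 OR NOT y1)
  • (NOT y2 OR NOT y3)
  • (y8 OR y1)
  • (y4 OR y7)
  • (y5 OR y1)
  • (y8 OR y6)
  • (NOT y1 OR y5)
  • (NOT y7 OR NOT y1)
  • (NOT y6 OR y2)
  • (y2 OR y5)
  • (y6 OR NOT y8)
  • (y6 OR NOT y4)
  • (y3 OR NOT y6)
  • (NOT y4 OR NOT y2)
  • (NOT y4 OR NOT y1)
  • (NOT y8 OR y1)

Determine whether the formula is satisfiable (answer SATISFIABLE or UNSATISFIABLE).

UNSATISFIABLE

y6 = True:
  propagation gives y3=False; an empty clause results — contradiction.
y6 = False:
  propagation gives y2=True, y3=False, y8=True; an empty clause results — contradiction.
Every branch closes, so no satisfying assignment exists.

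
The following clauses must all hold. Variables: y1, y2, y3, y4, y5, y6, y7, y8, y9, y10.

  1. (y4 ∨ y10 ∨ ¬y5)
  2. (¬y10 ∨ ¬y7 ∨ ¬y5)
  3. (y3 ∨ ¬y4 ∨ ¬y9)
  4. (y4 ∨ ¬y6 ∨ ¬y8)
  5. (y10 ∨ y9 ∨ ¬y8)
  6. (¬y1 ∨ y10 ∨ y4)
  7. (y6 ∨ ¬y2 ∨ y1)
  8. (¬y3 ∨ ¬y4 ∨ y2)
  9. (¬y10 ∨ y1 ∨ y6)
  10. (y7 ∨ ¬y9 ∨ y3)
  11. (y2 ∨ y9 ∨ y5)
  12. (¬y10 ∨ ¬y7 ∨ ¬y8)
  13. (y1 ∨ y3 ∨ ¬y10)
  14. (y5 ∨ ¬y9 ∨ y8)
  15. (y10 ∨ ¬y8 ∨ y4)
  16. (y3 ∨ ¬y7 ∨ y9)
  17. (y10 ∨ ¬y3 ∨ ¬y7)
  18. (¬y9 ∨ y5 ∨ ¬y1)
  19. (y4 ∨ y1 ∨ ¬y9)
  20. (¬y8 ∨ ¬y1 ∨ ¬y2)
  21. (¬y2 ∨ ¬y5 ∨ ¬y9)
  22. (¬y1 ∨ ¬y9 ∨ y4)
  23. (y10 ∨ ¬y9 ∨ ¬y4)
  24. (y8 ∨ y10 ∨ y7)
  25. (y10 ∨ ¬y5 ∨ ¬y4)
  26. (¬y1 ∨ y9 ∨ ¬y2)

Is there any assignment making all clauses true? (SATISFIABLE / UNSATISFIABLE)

SATISFIABLE

Branch on y1: take y1 = False.
Set y2 = True and propagate.
  then y6 is forced to True.
For the remaining variables, y3 = True, y4 = False, y5 = False, y7 = False, y8 = False, y9 = False, y10 = True works.
Every clause has at least one true literal under this assignment.
So y1=False, y2=True, y3=True, y4=False, y5=False, y6=True, y7=False, y8=False, y9=False, y10=True is a satisfying assignment.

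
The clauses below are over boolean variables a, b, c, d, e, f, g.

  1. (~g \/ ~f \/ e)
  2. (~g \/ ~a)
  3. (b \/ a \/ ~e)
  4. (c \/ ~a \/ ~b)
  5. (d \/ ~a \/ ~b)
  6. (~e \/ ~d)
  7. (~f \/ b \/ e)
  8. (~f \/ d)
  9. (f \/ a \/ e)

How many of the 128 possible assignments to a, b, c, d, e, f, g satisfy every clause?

Split on a, then e.
  a=1, e=1: remaining (b,c,d,f,g) ∈ {(0,0,0,0,0); (0,1,0,0,0)} — 2.
  a=1, e=0: 6 of the 32 assignments to (b,c,d,f,g) work.
  a=0, e=1: remaining (b,c,d,f,g) ∈ {(1,0,0,0,0); (1,0,0,0,1); (1,1,0,0,0); (1,1,0,0,1)} — 4.
  a=0, e=0: remaining (b,c,d,f,g) ∈ {(1,0,1,1,0); (1,1,1,1,0)} — 2.
Total: 2 + 6 + 4 + 2 = 14.

14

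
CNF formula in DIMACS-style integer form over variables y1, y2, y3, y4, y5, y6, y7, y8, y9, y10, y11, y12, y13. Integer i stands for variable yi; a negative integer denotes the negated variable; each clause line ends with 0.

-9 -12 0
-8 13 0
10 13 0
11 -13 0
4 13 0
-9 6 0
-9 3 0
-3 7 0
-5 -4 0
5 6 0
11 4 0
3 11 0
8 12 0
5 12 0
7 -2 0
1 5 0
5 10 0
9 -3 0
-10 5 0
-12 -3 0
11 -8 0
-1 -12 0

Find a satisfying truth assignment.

y1=F, y2=T, y3=F, y4=F, y5=T, y6=F, y7=T, y8=T, y9=F, y10=F, y11=T, y12=T, y13=T

Check each clause:
  1. (NOT y9 OR NOT y12) — NOT y9 is true.
  2. (y13 OR NOT y8) — y13 is true.
  3. (y10 OR y13) — y13 is true.
  4. (y11 OR NOT y13) — y11 is true.
  5. (y4 OR y13) — y13 is true.
  6. (y6 OR NOT y9) — NOT y9 is true.
  7. (NOT y9 OR y3) — NOT y9 is true.
  8. (NOT y3 OR y7) — NOT y3 is true.
  9. (NOT y5 OR NOT y4) — NOT y4 is true.
  10. (y5 OR y6) — y5 is true.
  11. (y11 OR y4) — y11 is true.
  12. (y11 OR y3) — y11 is true.
  13. (y12 OR y8) — y8 is true.
  14. (y12 OR y5) — y12 is true.
  15. (y7 OR NOT y2) — y7 is true.
  16. (y5 OR y1) — y5 is true.
  17. (y5 OR y10) — y5 is true.
  18. (NOT y3 OR y9) — NOT y3 is true.
  19. (NOT y10 OR y5) — y5 is true.
  20. (NOT y3 OR NOT y12) — NOT y3 is true.
  21. (NOT y8 OR y11) — y11 is true.
  22. (NOT y1 OR NOT y12) — NOT y1 is true.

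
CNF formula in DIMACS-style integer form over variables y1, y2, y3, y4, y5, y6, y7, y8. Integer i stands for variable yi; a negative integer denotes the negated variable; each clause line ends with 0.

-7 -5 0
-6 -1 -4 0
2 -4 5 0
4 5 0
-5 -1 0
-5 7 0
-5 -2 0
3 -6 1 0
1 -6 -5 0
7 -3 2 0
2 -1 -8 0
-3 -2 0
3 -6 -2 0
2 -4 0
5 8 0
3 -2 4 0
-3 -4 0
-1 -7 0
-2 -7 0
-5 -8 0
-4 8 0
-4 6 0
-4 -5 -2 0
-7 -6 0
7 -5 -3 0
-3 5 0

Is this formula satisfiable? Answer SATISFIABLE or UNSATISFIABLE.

UNSATISFIABLE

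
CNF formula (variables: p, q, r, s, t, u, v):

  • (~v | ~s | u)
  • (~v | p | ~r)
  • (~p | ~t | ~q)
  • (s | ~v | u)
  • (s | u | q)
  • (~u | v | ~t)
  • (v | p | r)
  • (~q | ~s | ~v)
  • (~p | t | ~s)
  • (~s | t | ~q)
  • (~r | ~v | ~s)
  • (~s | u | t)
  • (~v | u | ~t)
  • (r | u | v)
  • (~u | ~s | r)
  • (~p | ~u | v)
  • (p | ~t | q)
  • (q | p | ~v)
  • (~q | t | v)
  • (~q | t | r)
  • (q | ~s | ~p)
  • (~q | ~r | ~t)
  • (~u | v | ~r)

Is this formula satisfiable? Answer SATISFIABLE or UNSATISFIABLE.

Set p = True and propagate.
Branch on q: take q = False.
  then s is forced to False.
  then u is forced to True.
  then v is forced to True.
r, t are now unconstrained; take r = True, t = False.
So p = T, q = F, r = T, s = F, t = F, u = T, v = T is a satisfying assignment.

SATISFIABLE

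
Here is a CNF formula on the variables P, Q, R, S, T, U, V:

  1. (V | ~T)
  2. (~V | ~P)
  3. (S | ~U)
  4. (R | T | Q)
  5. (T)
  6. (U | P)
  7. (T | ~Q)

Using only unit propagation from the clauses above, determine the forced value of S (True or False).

True

Unit clause (T) sets T = True.
From (~T | V) and T = True: V = True.
(~V | ~P): since V = True, the clause reduces to (~P). P = False.
(P | U) with P = False leaves only U, so U = True.
In (S | ~U), ~U is now false; S must hold, so S = True.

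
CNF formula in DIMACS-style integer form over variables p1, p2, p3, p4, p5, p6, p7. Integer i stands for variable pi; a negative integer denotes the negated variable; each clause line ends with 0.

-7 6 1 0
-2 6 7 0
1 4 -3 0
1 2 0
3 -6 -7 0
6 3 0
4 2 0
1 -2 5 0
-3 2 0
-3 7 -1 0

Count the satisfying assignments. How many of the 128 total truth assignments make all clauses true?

18

Split on p1, then p2.
  p1=1, p2=1: p4, p5 free; 3 ways for (p3,p6,p7) × 2^2 = 12.
  p1=1, p2=0: remaining (p3,p4,p5,p6,p7) ∈ {(0,1,0,1,0); (0,1,1,1,0)} — 2.
  p1=0, p2=1: remaining (p3,p4,p5,p6,p7) ∈ {(0,0,1,1,0); (0,1,1,1,0); (1,1,1,1,0); (1,1,1,1,1)} — 4.
  p1=0, p2=0: a clause becomes empty — 0.
Total: 12 + 2 + 4 + 0 = 18.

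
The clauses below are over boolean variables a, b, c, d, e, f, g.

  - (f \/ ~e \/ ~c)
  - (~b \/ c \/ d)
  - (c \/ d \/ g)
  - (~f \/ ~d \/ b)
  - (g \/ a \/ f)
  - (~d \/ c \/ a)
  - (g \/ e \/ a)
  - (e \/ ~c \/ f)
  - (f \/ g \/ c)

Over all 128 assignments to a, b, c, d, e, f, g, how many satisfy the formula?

37

Case analysis on c and f:
  c=T, f=T: 21 of the 32 assignments to (a,b,d,e,g) work.
  c=T, f=F: a clause becomes empty — 0.
  c=F, f=T: e free; 4 ways for (a,b,d,g) × 2^1 = 8.
  c=F, f=F: e free; 4 ways for (a,b,d,g) × 2^1 = 8.
Total: 21 + 0 + 8 + 8 = 37.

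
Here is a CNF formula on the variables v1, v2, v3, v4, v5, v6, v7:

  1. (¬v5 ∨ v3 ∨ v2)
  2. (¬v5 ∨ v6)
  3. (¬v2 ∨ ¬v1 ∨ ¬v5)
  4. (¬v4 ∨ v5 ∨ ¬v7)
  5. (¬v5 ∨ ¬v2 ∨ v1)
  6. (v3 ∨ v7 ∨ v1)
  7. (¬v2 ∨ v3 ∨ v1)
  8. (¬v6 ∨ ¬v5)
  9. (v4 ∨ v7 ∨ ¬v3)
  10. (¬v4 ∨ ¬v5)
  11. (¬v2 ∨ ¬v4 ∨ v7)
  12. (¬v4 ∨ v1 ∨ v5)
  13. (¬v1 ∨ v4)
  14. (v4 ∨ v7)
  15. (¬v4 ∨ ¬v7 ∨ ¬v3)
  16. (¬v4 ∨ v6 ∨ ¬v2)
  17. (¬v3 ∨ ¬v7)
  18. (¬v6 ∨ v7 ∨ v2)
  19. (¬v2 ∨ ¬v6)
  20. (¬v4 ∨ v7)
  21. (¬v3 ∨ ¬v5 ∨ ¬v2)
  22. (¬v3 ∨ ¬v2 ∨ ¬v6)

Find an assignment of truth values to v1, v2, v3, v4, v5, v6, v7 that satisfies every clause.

Set v1 = False and propagate.
Set v2 = False and propagate.
Set v3 = False and propagate.
  then v5 is forced to False.
  then v7 is forced to True.
  then v4 is forced to False.
v6 is now unconstrained; take v6 = False.

v1 = 0  v2 = 0  v3 = 0  v4 = 0  v5 = 0  v6 = 0  v7 = 1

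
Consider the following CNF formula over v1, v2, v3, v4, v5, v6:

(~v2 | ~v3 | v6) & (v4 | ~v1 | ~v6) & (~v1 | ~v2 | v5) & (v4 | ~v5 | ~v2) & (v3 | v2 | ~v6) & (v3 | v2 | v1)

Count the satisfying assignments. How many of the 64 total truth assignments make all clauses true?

30

Split on v2, then v1.
  v2=T, v1=T: remaining (v3,v4,v5,v6) ∈ {(F,T,T,F); (F,T,T,T); (T,T,T,T)} — 3.
  v2=T, v1=F: 9 of the 16 assignments to (v3,v4,v5,v6) work.
  v2=F, v1=T: v5 free; 5 ways for (v3,v4,v6) × 2^1 = 10.
  v2=F, v1=F: forces v3=T; v4, v5, v6 free → 2^3 = 8.
Total: 3 + 9 + 10 + 8 = 30.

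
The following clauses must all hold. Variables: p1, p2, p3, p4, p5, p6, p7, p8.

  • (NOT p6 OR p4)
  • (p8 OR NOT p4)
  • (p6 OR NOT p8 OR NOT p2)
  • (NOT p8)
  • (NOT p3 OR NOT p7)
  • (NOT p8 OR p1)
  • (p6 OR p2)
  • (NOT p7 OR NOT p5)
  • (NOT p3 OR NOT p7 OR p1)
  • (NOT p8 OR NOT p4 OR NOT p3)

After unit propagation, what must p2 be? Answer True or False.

True

Unit clause (NOT p8) sets p8 = False.
(NOT p4 OR p8): since p8 = False, the clause reduces to (NOT p4). p4 = False.
(NOT p6 OR p4): since p4 = False, the clause reduces to (NOT p6). p6 = False.
(p2 OR p6) with p6 = False leaves only p2, so p2 = True.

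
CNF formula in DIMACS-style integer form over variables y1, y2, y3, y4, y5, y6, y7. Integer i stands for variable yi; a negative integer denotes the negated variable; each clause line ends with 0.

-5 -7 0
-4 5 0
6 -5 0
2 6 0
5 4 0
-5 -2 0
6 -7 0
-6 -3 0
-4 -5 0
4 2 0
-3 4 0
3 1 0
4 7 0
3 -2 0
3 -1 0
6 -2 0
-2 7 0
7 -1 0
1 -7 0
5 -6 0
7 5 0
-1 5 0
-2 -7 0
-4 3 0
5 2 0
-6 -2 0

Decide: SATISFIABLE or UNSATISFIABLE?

UNSATISFIABLE

y5 = True:
  propagation gives y7=False, y6=True, y2=False, y3=False; an empty clause results — contradiction.
y5 = False:
  propagation gives y4=False; an empty clause results — contradiction.
Every branch closes, so no satisfying assignment exists.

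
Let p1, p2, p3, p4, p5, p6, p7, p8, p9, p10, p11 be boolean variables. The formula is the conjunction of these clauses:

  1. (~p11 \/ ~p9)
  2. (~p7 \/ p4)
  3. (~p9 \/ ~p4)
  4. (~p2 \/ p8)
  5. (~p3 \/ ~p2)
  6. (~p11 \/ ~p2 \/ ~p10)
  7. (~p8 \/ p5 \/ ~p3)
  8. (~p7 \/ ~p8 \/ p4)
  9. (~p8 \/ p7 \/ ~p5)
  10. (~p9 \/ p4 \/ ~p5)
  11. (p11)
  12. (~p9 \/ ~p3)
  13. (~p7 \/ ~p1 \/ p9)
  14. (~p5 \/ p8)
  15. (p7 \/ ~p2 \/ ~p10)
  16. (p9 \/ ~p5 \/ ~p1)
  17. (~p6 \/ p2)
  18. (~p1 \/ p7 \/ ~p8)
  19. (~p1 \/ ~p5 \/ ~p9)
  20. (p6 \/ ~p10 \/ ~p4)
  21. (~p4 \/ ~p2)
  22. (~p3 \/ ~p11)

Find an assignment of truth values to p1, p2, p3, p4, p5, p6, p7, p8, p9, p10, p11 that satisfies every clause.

Unit propagation: (p11) forces p11 = True.
(~p9) is a unit clause, so p9 = False.
(~p3) is a unit clause, so p3 = False.
Pure literal: p1 appears only negated; assign p1 = False.
p5 occurs only negated in the remaining clauses — set p5 = False.
Branch on p2: take p2 = True.
  then p8 is forced to True.
  then p10 is forced to False.
  then p4 is forced to False.
  then p7 is forced to False.
p6 is now unconstrained; take p6 = True.
Check each clause:
  1. (~p11 \/ ~p9) — ~p9 is true.
  2. (~p7 \/ p4) — ~p7 is true.
  3. (~p4 \/ ~p9) — ~p4 is true.
  4. (~p2 \/ p8) — p8 is true.
  5. (~p3 \/ ~p2) — ~p3 is true.
  6. (~p10 \/ ~p11 \/ ~p2) — ~p10 is true.
  7. (p5 \/ ~p8 \/ ~p3) — ~p3 is true.
  8. (~p8 \/ ~p7 \/ p4) — ~p7 is true.
  9. (p7 \/ ~p5 \/ ~p8) — ~p5 is true.
  10. (~p9 \/ p4 \/ ~p5) — ~p5 is true.
  11. (p11) — p11 is true.
  12. (~p9 \/ ~p3) — ~p3 is true.
  13. (~p7 \/ p9 \/ ~p1) — ~p7 is true.
  14. (p8 \/ ~p5) — p8 is true.
  15. (~p10 \/ p7 \/ ~p2) — ~p10 is true.
  16. (p9 \/ ~p5 \/ ~p1) — ~p5 is true.
  17. (p2 \/ ~p6) — p2 is true.
  18. (~p8 \/ ~p1 \/ p7) — ~p1 is true.
  19. (~p9 \/ ~p1 \/ ~p5) — ~p5 is true.
  20. (~p4 \/ p6 \/ ~p10) — ~p4 is true.
  21. (~p4 \/ ~p2) — ~p4 is true.
  22. (~p11 \/ ~p3) — ~p3 is true.

p1=False, p2=True, p3=False, p4=False, p5=False, p6=True, p7=False, p8=True, p9=False, p10=False, p11=True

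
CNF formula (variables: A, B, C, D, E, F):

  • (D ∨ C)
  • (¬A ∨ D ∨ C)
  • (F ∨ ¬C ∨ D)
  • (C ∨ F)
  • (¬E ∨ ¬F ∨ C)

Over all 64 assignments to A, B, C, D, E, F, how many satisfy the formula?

Split on C, then D.
  C=1, D=1: A, B, E, F free → 2^4 = 16.
  C=1, D=0: forces F=1; A, B, E free → 2^3 = 8.
  C=0, D=1: remaining (A,B,E,F) ∈ {(0,0,0,1); (0,1,0,1); (1,0,0,1); (1,1,0,1)} — 4.
  C=0, D=0: a clause becomes empty — 0.
Total: 16 + 8 + 4 + 0 = 28.

28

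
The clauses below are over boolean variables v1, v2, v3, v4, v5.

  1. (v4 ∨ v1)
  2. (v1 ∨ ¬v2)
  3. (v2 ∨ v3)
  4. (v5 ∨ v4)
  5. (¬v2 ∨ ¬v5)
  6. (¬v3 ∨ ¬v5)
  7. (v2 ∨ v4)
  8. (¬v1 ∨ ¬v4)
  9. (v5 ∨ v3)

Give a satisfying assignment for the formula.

Branch on v1: take v1 = False.
  then v4 is forced to True.
  then v2 is forced to False.
  then v3 is forced to True.
  then v5 is forced to False.

v1 = F, v2 = F, v3 = T, v4 = T, v5 = F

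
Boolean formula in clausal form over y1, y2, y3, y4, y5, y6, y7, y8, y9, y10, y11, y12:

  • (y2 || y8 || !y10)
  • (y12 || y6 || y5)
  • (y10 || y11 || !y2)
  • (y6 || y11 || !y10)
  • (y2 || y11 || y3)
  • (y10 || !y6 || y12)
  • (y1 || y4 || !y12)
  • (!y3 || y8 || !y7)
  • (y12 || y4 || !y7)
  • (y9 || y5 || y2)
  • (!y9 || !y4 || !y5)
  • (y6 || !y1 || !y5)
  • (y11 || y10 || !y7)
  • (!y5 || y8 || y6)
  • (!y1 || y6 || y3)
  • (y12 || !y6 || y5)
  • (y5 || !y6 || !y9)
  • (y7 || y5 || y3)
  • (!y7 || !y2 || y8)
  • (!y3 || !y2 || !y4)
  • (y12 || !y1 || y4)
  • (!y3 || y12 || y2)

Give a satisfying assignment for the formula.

y8 occurs only positively in the remaining clauses — set y8 = True.
y11 occurs only positively in the remaining clauses — set y11 = True.
Branch on y1: take y1 = False.
The remaining clauses are satisfied by y2 = True, y3 = False, y4 = True, y5 = True, y6 = True, y7 = True, y9 = False, y10 = False, y12 = True.
Check each clause:
  1. (y8 || !y10 || y2) — y8 is true.
  2. (y12 || y5 || y6) — y12 is true.
  3. (y10 || y11 || !y2) — y11 is true.
  4. (y6 || y11 || !y10) — y11 is true.
  5. (y11 || y2 || y3) — y11 is true.
  6. (y10 || !y6 || y12) — y12 is true.
  7. (y1 || !y12 || y4) — y4 is true.
  8. (y8 || !y3 || !y7) — y8 is true.
  9. (!y7 || y12 || y4) — y4 is true.
  10. (y2 || y5 || y9) — y2 is true.
  11. (!y5 || !y9 || !y4) — !y9 is true.
  12. (!y5 || y6 || !y1) — !y1 is true.
  13. (y11 || !y7 || y10) — y11 is true.
  14. (y8 || y6 || !y5) — y8 is true.
  15. (y6 || y3 || !y1) — !y1 is true.
  16. (!y6 || y12 || y5) — y12 is true.
  17. (!y9 || !y6 || y5) — y5 is true.
  18. (y7 || y5 || y3) — y5 is true.
  19. (!y2 || !y7 || y8) — y8 is true.
  20. (!y4 || !y3 || !y2) — !y3 is true.
  21. (y4 || y12 || !y1) — y12 is true.
  22. (!y3 || y12 || y2) — y2 is true.

y1=False  y2=True  y3=False  y4=True  y5=True  y6=True  y7=True  y8=True  y9=False  y10=False  y11=True  y12=True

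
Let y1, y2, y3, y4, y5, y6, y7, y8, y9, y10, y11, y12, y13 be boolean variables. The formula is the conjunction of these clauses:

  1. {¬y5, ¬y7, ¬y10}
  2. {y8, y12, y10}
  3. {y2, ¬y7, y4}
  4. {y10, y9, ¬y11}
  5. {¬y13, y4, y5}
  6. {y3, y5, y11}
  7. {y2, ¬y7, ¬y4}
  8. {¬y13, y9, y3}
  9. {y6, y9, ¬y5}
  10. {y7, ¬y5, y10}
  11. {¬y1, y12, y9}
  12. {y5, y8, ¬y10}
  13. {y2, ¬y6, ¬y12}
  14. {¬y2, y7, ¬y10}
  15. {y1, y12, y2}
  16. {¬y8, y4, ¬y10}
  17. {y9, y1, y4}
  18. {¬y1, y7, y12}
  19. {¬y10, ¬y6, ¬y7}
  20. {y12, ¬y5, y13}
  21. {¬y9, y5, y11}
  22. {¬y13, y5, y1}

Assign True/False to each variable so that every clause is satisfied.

y1=True  y2=True  y3=False  y4=False  y5=False  y6=True  y7=True  y8=True  y9=True  y10=False  y11=True  y12=False  y13=False

Set y1 = True and propagate.
For the remaining variables, y2 = True, y3 = False, y4 = False, y5 = False, y6 = True, y7 = True, y8 = True, y9 = True, y10 = False, y11 = True, y12 = False, y13 = False works.
Every clause has at least one true literal under this assignment.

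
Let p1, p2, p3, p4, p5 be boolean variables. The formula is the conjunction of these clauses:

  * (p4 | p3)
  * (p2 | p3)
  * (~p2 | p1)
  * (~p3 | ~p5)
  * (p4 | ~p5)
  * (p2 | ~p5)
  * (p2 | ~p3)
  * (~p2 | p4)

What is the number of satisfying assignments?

3

The models are:
  p1=1 p2=1 p3=0 p4=1 p5=0
  p1=1 p2=1 p3=0 p4=1 p5=1
  p1=1 p2=1 p3=1 p4=1 p5=0
That's 3 in total.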